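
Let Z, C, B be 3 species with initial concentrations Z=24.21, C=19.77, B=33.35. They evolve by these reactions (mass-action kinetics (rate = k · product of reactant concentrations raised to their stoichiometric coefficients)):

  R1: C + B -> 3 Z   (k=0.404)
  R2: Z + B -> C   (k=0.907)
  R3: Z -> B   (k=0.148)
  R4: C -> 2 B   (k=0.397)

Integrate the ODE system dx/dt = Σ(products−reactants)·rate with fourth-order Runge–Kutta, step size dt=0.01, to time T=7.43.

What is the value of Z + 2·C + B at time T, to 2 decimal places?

Value at T = 97.10

Check how each reaction changes W = Z + 2·C + B (weight of products minus weight of reactants):
R1: C + B -> 3 Z: (1·3) − (2·1 + 1·1) = 3 − 3 = 0
R2: Z + B -> C: (2·1) − (1·1 + 1·1) = 2 − 2 = 0
R3: Z -> B: (1·1) − (1·1) = 1 − 1 = 0
R4: C -> 2 B: (1·2) − (2·1) = 2 − 2 = 0
Every reaction leaves W unchanged, so W is conserved and no simulation is needed: W(T) = W(0) = 24.21 + 2·19.77 + 33.35 = 97.10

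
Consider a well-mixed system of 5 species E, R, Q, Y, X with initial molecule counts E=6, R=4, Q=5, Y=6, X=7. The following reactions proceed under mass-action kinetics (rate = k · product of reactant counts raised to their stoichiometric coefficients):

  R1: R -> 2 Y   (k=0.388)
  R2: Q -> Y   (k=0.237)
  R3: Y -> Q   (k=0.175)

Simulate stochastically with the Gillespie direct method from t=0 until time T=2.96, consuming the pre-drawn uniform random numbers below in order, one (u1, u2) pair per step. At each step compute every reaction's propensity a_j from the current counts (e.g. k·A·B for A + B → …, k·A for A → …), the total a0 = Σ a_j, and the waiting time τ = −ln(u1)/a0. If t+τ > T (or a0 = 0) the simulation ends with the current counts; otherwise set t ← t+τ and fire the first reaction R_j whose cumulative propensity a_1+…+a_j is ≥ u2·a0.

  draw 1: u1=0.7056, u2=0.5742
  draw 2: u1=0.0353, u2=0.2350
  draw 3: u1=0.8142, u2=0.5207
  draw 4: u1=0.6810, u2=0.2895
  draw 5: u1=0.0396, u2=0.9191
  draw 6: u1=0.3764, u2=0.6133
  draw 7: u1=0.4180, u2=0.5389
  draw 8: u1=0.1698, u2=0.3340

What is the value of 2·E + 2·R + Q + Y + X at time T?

Check how each reaction changes W = 2·E + 2·R + Q + Y + X (weight of products minus weight of reactants):
R1: R -> 2 Y: (1·2) − (2·1) = 2 − 2 = 0
R2: Q -> Y: (1·1) − (1·1) = 1 − 1 = 0
R3: Y -> Q: (1·1) − (1·1) = 1 − 1 = 0
Every reaction leaves W unchanged, so W is conserved and no simulation is needed: W(T) = W(0) = 2·6 + 2·4 + 5 + 6 + 7 = 38

Value at T = 38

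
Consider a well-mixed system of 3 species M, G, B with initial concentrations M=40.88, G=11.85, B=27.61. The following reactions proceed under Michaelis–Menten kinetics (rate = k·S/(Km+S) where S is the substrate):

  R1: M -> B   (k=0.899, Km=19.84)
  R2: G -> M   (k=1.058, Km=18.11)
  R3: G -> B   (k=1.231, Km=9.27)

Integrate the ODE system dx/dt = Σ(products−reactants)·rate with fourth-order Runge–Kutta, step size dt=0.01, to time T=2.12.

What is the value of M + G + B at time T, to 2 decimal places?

Check how each reaction changes W = M + G + B (weight of products minus weight of reactants):
R1: M -> B: (1·1) − (1·1) = 1 − 1 = 0
R2: G -> M: (1·1) − (1·1) = 1 − 1 = 0
R3: G -> B: (1·1) − (1·1) = 1 − 1 = 0
Every reaction leaves W unchanged, so W is conserved and no simulation is needed: W(T) = W(0) = 40.88 + 11.85 + 27.61 = 80.34

Value at T = 80.34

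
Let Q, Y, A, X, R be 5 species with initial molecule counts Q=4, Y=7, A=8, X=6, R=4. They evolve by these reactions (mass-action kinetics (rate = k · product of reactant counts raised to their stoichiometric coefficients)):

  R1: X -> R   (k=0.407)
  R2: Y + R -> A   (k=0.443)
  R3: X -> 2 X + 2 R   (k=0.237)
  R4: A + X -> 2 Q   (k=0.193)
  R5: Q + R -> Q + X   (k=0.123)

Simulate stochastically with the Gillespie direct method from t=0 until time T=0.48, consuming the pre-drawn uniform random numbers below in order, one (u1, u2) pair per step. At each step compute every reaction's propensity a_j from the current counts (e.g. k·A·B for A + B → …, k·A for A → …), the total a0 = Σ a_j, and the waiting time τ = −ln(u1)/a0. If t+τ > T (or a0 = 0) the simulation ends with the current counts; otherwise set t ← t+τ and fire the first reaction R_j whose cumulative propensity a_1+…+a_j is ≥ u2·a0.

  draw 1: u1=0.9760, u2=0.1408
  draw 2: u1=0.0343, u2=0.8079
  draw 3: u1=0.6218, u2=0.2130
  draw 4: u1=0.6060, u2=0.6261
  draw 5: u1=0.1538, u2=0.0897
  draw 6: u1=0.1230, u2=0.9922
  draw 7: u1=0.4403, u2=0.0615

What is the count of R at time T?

R at T = 2

t=0.000: Q=4 Y=7 A=8 X=6 R=4
Draw 1: a1=2.442, a2=12.404, a3=1.422, a4=9.264, a5=1.968, a0=27.500; τ=−ln(0.9760)/27.500=0.001 → t=0.001; u2·a0=0.1408·27.500=3.872; a1=2.442 < 3.872 ≤ a1+a2=14.846 → R2 fires; Q=4 Y=6 A=9 X=6 R=3
Draw 2: a1=2.442, a2=7.974, a3=1.422, a4=10.422, a5=1.476, a0=23.736; τ=−ln(0.0343)/23.736=0.142 → t=0.143; u2·a0=0.8079·23.736=19.176; a1+…+a3=11.838 < 19.176 ≤ a1+…+a4=22.260 → R4 fires; Q=6 Y=6 A=8 X=5 R=3
Draw 3: a1=2.035, a2=7.974, a3=1.185, a4=7.720, a5=2.214, a0=21.128; τ=−ln(0.6218)/21.128=0.022 → t=0.165; u2·a0=0.2130·21.128=4.500; a1=2.035 < 4.500 ≤ a1+a2=10.009 → R2 fires; Q=6 Y=5 A=9 X=5 R=2
Draw 4: a1=2.035, a2=4.430, a3=1.185, a4=8.685, a5=1.476, a0=17.811; τ=−ln(0.6060)/17.811=0.028 → t=0.194; u2·a0=0.6261·17.811=11.151; a1+…+a3=7.650 < 11.151 ≤ a1+…+a4=16.335 → R4 fires; Q=8 Y=5 A=8 X=4 R=2
Draw 5: a1=1.628, a2=4.430, a3=0.948, a4=6.176, a5=1.968, a0=15.150; τ=−ln(0.1538)/15.150=0.124 → t=0.317; u2·a0=0.0897·15.150=1.359 ≤ a1=1.628 → R1 fires; Q=8 Y=5 A=8 X=3 R=3
Draw 6: a1=1.221, a2=6.645, a3=0.711, a4=4.632, a5=2.952, a0=16.161; τ=−ln(0.1230)/16.161=0.130 → t=0.447; u2·a0=0.9922·16.161=16.035; a1+…+a4=13.209 < 16.035 ≤ a1+…+a5=16.161 → R5 fires; Q=8 Y=5 A=8 X=4 R=2
Draw 7: a1=1.628, a2=4.430, a3=0.948, a4=6.176, a5=1.968, a0=15.150; τ=−ln(0.4403)/15.150=0.054 → t=0.501 > T=0.48: stop.
Read off R at T=0.48: 2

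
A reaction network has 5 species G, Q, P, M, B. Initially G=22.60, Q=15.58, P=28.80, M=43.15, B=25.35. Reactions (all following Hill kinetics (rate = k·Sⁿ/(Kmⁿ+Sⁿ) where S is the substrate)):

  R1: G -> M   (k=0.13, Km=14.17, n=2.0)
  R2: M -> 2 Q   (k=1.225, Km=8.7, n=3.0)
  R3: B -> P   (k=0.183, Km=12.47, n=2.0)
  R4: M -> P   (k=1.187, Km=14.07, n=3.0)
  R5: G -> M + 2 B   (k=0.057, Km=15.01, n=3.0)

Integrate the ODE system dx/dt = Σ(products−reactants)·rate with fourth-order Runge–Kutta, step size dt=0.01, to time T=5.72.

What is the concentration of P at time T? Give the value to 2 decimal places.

P at T = 36.05

RK4 with dt=0.01: 572 steps to T=5.72. Trajectory (selected grid times):
t=0.00: G=22.60 Q=15.58 P=28.80 M=43.15 B=25.35
t=0.64: G=22.51 Q=17.13 P=29.63 M=41.73 B=25.31
t=1.27: G=22.43 Q=18.66 P=30.44 M=40.33 B=25.27
t=1.91: G=22.34 Q=20.22 P=31.26 M=38.92 B=25.24
t=2.54: G=22.25 Q=21.74 P=32.06 M=37.53 B=25.20
t=3.18: G=22.17 Q=23.29 P=32.88 M=36.12 B=25.16
t=3.81: G=22.08 Q=24.81 P=33.67 M=34.74 B=25.12
t=4.45: G=21.99 Q=26.35 P=34.48 M=33.35 B=25.08
t=5.08: G=21.91 Q=27.87 P=35.26 M=31.98 B=25.05
t=5.72: G=21.82 Q=29.40 P=36.05 M=30.60 B=25.01
Read off P at T=5.72: 36.05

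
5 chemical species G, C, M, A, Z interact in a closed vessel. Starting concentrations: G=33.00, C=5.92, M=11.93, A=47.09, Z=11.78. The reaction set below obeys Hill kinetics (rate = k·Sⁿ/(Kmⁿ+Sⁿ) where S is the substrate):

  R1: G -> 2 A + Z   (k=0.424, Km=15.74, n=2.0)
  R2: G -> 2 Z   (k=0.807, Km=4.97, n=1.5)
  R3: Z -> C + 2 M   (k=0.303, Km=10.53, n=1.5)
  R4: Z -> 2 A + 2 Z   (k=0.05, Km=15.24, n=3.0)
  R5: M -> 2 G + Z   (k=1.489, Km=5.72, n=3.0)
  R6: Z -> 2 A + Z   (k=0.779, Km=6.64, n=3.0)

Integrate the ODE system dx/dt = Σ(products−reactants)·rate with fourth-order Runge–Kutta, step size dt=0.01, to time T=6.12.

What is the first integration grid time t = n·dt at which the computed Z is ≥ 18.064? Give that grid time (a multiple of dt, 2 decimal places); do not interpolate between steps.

RK4 with dt=0.01: 612 steps to T=6.12. Trajectory (selected grid times):
t=0.00: G=33.00 C=5.92 M=11.93 A=47.09 Z=11.78
t=0.68: G=34.05 C=6.04 M=11.26 A=48.52 Z=13.85
t=1.36: G=35.06 C=6.17 M=10.63 A=50.00 Z=15.91
t=2.04: G=36.03 C=6.31 M=10.05 A=51.52 Z=17.94
t=2.08: G=36.09 C=6.31 M=10.01 A=51.61 Z=18.06
t=2.09: G=36.10 C=6.32 M=10.00 A=51.63 Z=18.09
t=2.72: G=36.95 C=6.45 M=9.49 A=53.07 Z=19.94
t=3.40: G=37.82 C=6.60 M=8.98 A=54.63 Z=21.93
t=4.08: G=38.63 C=6.76 M=8.50 A=56.21 Z=23.88
t=4.76: G=39.38 C=6.92 M=8.06 A=57.80 Z=25.81
t=5.44: G=40.07 C=7.09 M=7.66 A=59.40 Z=27.70
t=6.12: G=40.69 C=7.25 M=7.30 A=61.01 Z=29.56
Z(2.08)=18.056 < 18.064 but Z(2.09)=18.085 ≥ 18.064, so the first grid time is t=2.09.

Threshold first reached at t = 2.09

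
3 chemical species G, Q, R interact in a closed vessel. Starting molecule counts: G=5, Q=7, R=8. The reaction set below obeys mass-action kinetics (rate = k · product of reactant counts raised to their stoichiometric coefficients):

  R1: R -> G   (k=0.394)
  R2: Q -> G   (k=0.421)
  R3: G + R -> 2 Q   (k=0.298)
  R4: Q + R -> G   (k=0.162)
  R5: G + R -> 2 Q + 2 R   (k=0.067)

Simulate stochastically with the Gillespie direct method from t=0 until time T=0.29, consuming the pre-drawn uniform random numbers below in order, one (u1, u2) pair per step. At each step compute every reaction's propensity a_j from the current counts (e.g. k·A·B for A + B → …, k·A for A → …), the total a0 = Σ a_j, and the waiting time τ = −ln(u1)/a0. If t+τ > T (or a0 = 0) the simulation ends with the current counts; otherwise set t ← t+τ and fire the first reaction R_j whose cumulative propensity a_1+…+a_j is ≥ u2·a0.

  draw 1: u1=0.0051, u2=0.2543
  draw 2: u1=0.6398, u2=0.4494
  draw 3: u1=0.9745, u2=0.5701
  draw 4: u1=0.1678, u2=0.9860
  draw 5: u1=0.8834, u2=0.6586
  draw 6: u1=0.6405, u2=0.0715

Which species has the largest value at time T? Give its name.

t=0.000: G=5 Q=7 R=8
Draw 1: a1=3.152, a2=2.947, a3=11.920, a4=9.072, a5=2.680, a0=29.771; τ=−ln(0.0051)/29.771=0.177 → t=0.177; u2·a0=0.2543·29.771=7.571; a1+a2=6.099 < 7.571 ≤ a1+…+a3=18.019 → R3 fires; G=4 Q=9 R=7
Draw 2: a1=2.758, a2=3.789, a3=8.344, a4=10.206, a5=1.876, a0=26.973; τ=−ln(0.6398)/26.973=0.017 → t=0.194; u2·a0=0.4494·26.973=12.122; a1+a2=6.547 < 12.122 ≤ a1+…+a3=14.891 → R3 fires; G=3 Q=11 R=6
Draw 3: a1=2.364, a2=4.631, a3=5.364, a4=10.692, a5=1.206, a0=24.257; τ=−ln(0.9745)/24.257=0.001 → t=0.195; u2·a0=0.5701·24.257=13.829; a1+…+a3=12.359 < 13.829 ≤ a1+…+a4=23.051 → R4 fires; G=4 Q=10 R=5
Draw 4: a1=1.970, a2=4.210, a3=5.960, a4=8.100, a5=1.340, a0=21.580; τ=−ln(0.1678)/21.580=0.083 → t=0.278; u2·a0=0.9860·21.580=21.278; a1+…+a4=20.240 < 21.278 ≤ a1+…+a5=21.580 → R5 fires; G=3 Q=12 R=6
Draw 5: a1=2.364, a2=5.052, a3=5.364, a4=11.664, a5=1.206, a0=25.650; τ=−ln(0.8834)/25.650=0.005 → t=0.282; u2·a0=0.6586·25.650=16.893; a1+…+a3=12.780 < 16.893 ≤ a1+…+a4=24.444 → R4 fires; G=4 Q=11 R=5
Draw 6: a1=1.970, a2=4.631, a3=5.960, a4=8.910, a5=1.340, a0=22.811; τ=−ln(0.6405)/22.811=0.020 → t=0.302 > T=0.29: stop.
At T=0.29: G=4 Q=11 R=5; the largest is Q.

Dominant species at T: Q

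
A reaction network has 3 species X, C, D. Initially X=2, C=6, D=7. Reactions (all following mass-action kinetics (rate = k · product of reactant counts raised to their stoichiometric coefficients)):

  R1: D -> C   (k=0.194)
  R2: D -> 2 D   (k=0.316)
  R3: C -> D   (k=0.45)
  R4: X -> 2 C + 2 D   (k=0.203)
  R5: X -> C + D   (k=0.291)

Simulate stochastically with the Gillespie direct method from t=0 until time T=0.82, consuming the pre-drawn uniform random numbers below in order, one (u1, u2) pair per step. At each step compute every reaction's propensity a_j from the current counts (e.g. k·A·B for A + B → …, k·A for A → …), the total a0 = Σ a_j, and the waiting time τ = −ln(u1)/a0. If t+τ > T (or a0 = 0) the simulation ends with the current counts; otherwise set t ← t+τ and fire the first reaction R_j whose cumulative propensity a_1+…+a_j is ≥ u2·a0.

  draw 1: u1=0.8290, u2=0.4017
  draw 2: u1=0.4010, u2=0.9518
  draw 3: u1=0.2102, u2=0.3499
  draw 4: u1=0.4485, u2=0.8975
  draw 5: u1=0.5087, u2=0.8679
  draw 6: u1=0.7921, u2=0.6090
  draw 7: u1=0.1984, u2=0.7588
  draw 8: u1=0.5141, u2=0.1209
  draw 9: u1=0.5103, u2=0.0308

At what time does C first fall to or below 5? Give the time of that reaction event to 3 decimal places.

t=0.000: X=2 C=6 D=7
Draw 1: a1=1.358, a2=2.212, a3=2.700, a4=0.406, a5=0.582, a0=7.258; τ=−ln(0.8290)/7.258=0.026 → t=0.026; u2·a0=0.4017·7.258=2.916; a1=1.358 < 2.916 ≤ a1+a2=3.570 → R2 fires; X=2 C=6 D=8
Draw 2: a1=1.552, a2=2.528, a3=2.700, a4=0.406, a5=0.582, a0=7.768; τ=−ln(0.4010)/7.768=0.118 → t=0.143; u2·a0=0.9518·7.768=7.394; a1+…+a4=7.186 < 7.394 ≤ a1+…+a5=7.768 → R5 fires; X=1 C=7 D=9
Draw 3: a1=1.746, a2=2.844, a3=3.150, a4=0.203, a5=0.291, a0=8.234; τ=−ln(0.2102)/8.234=0.189 → t=0.333; u2·a0=0.3499·8.234=2.881; a1=1.746 < 2.881 ≤ a1+a2=4.590 → R2 fires; X=1 C=7 D=10
Draw 4: a1=1.940, a2=3.160, a3=3.150, a4=0.203, a5=0.291, a0=8.744; τ=−ln(0.4485)/8.744=0.092 → t=0.425; u2·a0=0.8975·8.744=7.848; a1+a2=5.100 < 7.848 ≤ a1+…+a3=8.250 → R3 fires; X=1 C=6 D=11
Draw 5: a1=2.134, a2=3.476, a3=2.700, a4=0.203, a5=0.291, a0=8.804; τ=−ln(0.5087)/8.804=0.077 → t=0.501; u2·a0=0.8679·8.804=7.641; a1+a2=5.610 < 7.641 ≤ a1+…+a3=8.310 → R3 fires; X=1 C=5 D=12
Draw 6: a1=2.328, a2=3.792, a3=2.250, a4=0.203, a5=0.291, a0=8.864; τ=−ln(0.7921)/8.864=0.026 → t=0.528; u2·a0=0.6090·8.864=5.398; a1=2.328 < 5.398 ≤ a1+a2=6.120 → R2 fires; X=1 C=5 D=13
Draw 7: a1=2.522, a2=4.108, a3=2.250, a4=0.203, a5=0.291, a0=9.374; τ=−ln(0.1984)/9.374=0.173 → t=0.700; u2·a0=0.7588·9.374=7.113; a1+a2=6.630 < 7.113 ≤ a1+…+a3=8.880 → R3 fires; X=1 C=4 D=14
Draw 8: a1=2.716, a2=4.424, a3=1.800, a4=0.203, a5=0.291, a0=9.434; τ=−ln(0.5141)/9.434=0.071 → t=0.771; u2·a0=0.1209·9.434=1.141 ≤ a1=2.716 → R1 fires; X=1 C=5 D=13
Draw 9: a1=2.522, a2=4.108, a3=2.250, a4=0.203, a5=0.291, a0=9.374; τ=−ln(0.5103)/9.374=0.072 → t=0.843 > T=0.82: stop.
C first becomes ≤ 5 when it reaches 5 at the event at t=0.501.

Threshold first reached at t = 0.501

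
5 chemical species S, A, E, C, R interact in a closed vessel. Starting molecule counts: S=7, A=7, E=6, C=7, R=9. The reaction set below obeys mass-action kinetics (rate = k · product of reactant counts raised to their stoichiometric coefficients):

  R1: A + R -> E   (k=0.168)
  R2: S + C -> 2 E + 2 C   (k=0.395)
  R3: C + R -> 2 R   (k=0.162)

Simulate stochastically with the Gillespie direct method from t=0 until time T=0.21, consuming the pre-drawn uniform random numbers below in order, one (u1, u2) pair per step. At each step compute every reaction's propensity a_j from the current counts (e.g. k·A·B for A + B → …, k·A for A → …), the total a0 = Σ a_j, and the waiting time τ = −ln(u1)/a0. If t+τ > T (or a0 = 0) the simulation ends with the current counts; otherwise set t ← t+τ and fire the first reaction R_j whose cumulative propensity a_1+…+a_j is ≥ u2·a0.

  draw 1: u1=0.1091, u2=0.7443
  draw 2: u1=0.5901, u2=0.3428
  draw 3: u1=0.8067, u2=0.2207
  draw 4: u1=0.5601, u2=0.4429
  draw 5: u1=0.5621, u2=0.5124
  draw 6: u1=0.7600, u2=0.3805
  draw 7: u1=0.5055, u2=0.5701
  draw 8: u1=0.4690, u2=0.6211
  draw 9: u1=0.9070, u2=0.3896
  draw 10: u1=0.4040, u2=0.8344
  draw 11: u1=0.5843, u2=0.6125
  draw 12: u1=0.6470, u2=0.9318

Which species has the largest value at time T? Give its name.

t=0.000: S=7 A=7 E=6 C=7 R=9
Draw 1: a1=10.584, a2=19.355, a3=10.206, a0=40.145; τ=−ln(0.1091)/40.145=0.055 → t=0.055; u2·a0=0.7443·40.145=29.880; a1=10.584 < 29.880 ≤ a1+a2=29.939 → R2 fires; S=6 A=7 E=8 C=8 R=9
Draw 2: a1=10.584, a2=18.960, a3=11.664, a0=41.208; τ=−ln(0.5901)/41.208=0.013 → t=0.068; u2·a0=0.3428·41.208=14.126; a1=10.584 < 14.126 ≤ a1+a2=29.544 → R2 fires; S=5 A=7 E=10 C=9 R=9
Draw 3: a1=10.584, a2=17.775, a3=13.122, a0=41.481; τ=−ln(0.8067)/41.481=0.005 → t=0.073; u2·a0=0.2207·41.481=9.155 ≤ a1=10.584 → R1 fires; S=5 A=6 E=11 C=9 R=8
Draw 4: a1=8.064, a2=17.775, a3=11.664, a0=37.503; τ=−ln(0.5601)/37.503=0.015 → t=0.089; u2·a0=0.4429·37.503=16.610; a1=8.064 < 16.610 ≤ a1+a2=25.839 → R2 fires; S=4 A=6 E=13 C=10 R=8
Draw 5: a1=8.064, a2=15.800, a3=12.960, a0=36.824; τ=−ln(0.5621)/36.824=0.016 → t=0.104; u2·a0=0.5124·36.824=18.869; a1=8.064 < 18.869 ≤ a1+a2=23.864 → R2 fires; S=3 A=6 E=15 C=11 R=8
Draw 6: a1=8.064, a2=13.035, a3=14.256, a0=35.355; τ=−ln(0.7600)/35.355=0.008 → t=0.112; u2·a0=0.3805·35.355=13.453; a1=8.064 < 13.453 ≤ a1+a2=21.099 → R2 fires; S=2 A=6 E=17 C=12 R=8
Draw 7: a1=8.064, a2=9.480, a3=15.552, a0=33.096; τ=−ln(0.5055)/33.096=0.021 → t=0.133; u2·a0=0.5701·33.096=18.868; a1+a2=17.544 < 18.868 ≤ a1+…+a3=33.096 → R3 fires; S=2 A=6 E=17 C=11 R=9
Draw 8: a1=9.072, a2=8.690, a3=16.038, a0=33.800; τ=−ln(0.4690)/33.800=0.022 → t=0.155; u2·a0=0.6211·33.800=20.993; a1+a2=17.762 < 20.993 ≤ a1+…+a3=33.800 → R3 fires; S=2 A=6 E=17 C=10 R=10
Draw 9: a1=10.080, a2=7.900, a3=16.200, a0=34.180; τ=−ln(0.9070)/34.180=0.003 → t=0.158; u2·a0=0.3896·34.180=13.317; a1=10.080 < 13.317 ≤ a1+a2=17.980 → R2 fires; S=1 A=6 E=19 C=11 R=10
Draw 10: a1=10.080, a2=4.345, a3=17.820, a0=32.245; τ=−ln(0.4040)/32.245=0.028 → t=0.186; u2·a0=0.8344·32.245=26.905; a1+a2=14.425 < 26.905 ≤ a1+…+a3=32.245 → R3 fires; S=1 A=6 E=19 C=10 R=11
Draw 11: a1=11.088, a2=3.950, a3=17.820, a0=32.858; τ=−ln(0.5843)/32.858=0.016 → t=0.202; u2·a0=0.6125·32.858=20.126; a1+a2=15.038 < 20.126 ≤ a1+…+a3=32.858 → R3 fires; S=1 A=6 E=19 C=9 R=12
Draw 12: a1=12.096, a2=3.555, a3=17.496, a0=33.147; τ=−ln(0.6470)/33.147=0.013 → t=0.215 > T=0.21: stop.
At T=0.21: S=1 A=6 E=19 C=9 R=12; the largest is E.

Dominant species at T: E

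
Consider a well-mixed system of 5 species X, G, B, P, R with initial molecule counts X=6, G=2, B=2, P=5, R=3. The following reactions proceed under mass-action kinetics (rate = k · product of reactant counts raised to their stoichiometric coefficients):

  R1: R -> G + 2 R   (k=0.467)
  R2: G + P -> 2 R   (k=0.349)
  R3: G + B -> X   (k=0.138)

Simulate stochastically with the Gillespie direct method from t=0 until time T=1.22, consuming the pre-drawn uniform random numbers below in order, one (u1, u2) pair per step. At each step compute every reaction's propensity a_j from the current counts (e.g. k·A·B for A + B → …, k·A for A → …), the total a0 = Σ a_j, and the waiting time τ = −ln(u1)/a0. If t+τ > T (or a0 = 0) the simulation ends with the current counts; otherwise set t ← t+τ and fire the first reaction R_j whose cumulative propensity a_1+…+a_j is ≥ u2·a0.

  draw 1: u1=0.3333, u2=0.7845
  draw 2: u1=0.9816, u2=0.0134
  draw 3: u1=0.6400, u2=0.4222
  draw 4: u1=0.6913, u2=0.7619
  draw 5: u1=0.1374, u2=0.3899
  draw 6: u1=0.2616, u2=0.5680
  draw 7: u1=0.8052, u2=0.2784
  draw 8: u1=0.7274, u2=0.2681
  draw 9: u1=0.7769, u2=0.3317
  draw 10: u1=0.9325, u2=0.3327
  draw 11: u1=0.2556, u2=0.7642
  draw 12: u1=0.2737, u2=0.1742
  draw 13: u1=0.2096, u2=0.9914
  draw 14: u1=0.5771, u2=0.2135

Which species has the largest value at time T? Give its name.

Dominant species at T: R

t=0.000: X=6 G=2 B=2 P=5 R=3
Draw 1: a1=1.401, a2=3.490, a3=0.552, a0=5.443; τ=−ln(0.3333)/5.443=0.202 → t=0.202; u2·a0=0.7845·5.443=4.270; a1=1.401 < 4.270 ≤ a1+a2=4.891 → R2 fires; X=6 G=1 B=2 P=4 R=5
Draw 2: a1=2.335, a2=1.396, a3=0.276, a0=4.007; τ=−ln(0.9816)/4.007=0.005 → t=0.206; u2·a0=0.0134·4.007=0.054 ≤ a1=2.335 → R1 fires; X=6 G=2 B=2 P=4 R=6
Draw 3: a1=2.802, a2=2.792, a3=0.552, a0=6.146; τ=−ln(0.6400)/6.146=0.073 → t=0.279; u2·a0=0.4222·6.146=2.595 ≤ a1=2.802 → R1 fires; X=6 G=3 B=2 P=4 R=7
Draw 4: a1=3.269, a2=4.188, a3=0.828, a0=8.285; τ=−ln(0.6913)/8.285=0.045 → t=0.324; u2·a0=0.7619·8.285=6.312; a1=3.269 < 6.312 ≤ a1+a2=7.457 → R2 fires; X=6 G=2 B=2 P=3 R=9
Draw 5: a1=4.203, a2=2.094, a3=0.552, a0=6.849; τ=−ln(0.1374)/6.849=0.290 → t=0.613; u2·a0=0.3899·6.849=2.670 ≤ a1=4.203 → R1 fires; X=6 G=3 B=2 P=3 R=10
Draw 6: a1=4.670, a2=3.141, a3=0.828, a0=8.639; τ=−ln(0.2616)/8.639=0.155 → t=0.769; u2·a0=0.5680·8.639=4.907; a1=4.670 < 4.907 ≤ a1+a2=7.811 → R2 fires; X=6 G=2 B=2 P=2 R=12
Draw 7: a1=5.604, a2=1.396, a3=0.552, a0=7.552; τ=−ln(0.8052)/7.552=0.029 → t=0.797; u2·a0=0.2784·7.552=2.102 ≤ a1=5.604 → R1 fires; X=6 G=3 B=2 P=2 R=13
Draw 8: a1=6.071, a2=2.094, a3=0.828, a0=8.993; τ=−ln(0.7274)/8.993=0.035 → t=0.833; u2·a0=0.2681·8.993=2.411 ≤ a1=6.071 → R1 fires; X=6 G=4 B=2 P=2 R=14
Draw 9: a1=6.538, a2=2.792, a3=1.104, a0=10.434; τ=−ln(0.7769)/10.434=0.024 → t=0.857; u2·a0=0.3317·10.434=3.461 ≤ a1=6.538 → R1 fires; X=6 G=5 B=2 P=2 R=15
Draw 10: a1=7.005, a2=3.490, a3=1.380, a0=11.875; τ=−ln(0.9325)/11.875=0.006 → t=0.863; u2·a0=0.3327·11.875=3.951 ≤ a1=7.005 → R1 fires; X=6 G=6 B=2 P=2 R=16
Draw 11: a1=7.472, a2=4.188, a3=1.656, a0=13.316; τ=−ln(0.2556)/13.316=0.102 → t=0.965; u2·a0=0.7642·13.316=10.176; a1=7.472 < 10.176 ≤ a1+a2=11.660 → R2 fires; X=6 G=5 B=2 P=1 R=18
Draw 12: a1=8.406, a2=1.745, a3=1.380, a0=11.531; τ=−ln(0.2737)/11.531=0.112 → t=1.078; u2·a0=0.1742·11.531=2.009 ≤ a1=8.406 → R1 fires; X=6 G=6 B=2 P=1 R=19
Draw 13: a1=8.873, a2=2.094, a3=1.656, a0=12.623; τ=−ln(0.2096)/12.623=0.124 → t=1.201; u2·a0=0.9914·12.623=12.514; a1+a2=10.967 < 12.514 ≤ a1+…+a3=12.623 → R3 fires; X=7 G=5 B=1 P=1 R=19
Draw 14: a1=8.873, a2=1.745, a3=0.690, a0=11.308; τ=−ln(0.5771)/11.308=0.049 → t=1.250 > T=1.22: stop.
At T=1.22: X=7 G=5 B=1 P=1 R=19; the largest is R.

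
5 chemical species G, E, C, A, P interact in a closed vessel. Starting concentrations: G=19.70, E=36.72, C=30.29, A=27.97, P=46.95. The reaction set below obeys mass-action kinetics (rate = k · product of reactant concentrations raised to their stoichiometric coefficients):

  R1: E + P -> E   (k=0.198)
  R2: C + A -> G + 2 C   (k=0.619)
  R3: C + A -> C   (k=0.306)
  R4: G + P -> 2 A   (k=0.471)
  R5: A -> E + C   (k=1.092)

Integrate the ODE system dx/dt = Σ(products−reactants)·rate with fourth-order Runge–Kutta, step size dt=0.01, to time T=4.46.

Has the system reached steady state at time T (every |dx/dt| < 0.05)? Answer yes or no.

Steady state at T: yes

RK4 with dt=0.01: 446 steps to T=4.46. Trajectory (selected grid times):
t=0.00: G=19.70 E=36.72 C=30.29 A=27.97 P=46.95
t=0.50: G=47.50 E=38.58 C=90.47 A=0.00 P=0.00
t=0.99: G=47.50 E=38.58 C=90.47 A=0.00 P=0.00
t=1.49: G=47.50 E=38.58 C=90.47 A=0.00 P=0.00
t=1.98: G=47.50 E=38.58 C=90.47 A=0.00 P=0.00
t=2.48: G=47.50 E=38.58 C=90.47 A=0.00 P=0.00
t=2.97: G=47.50 E=38.58 C=90.47 A=0.00 P=0.00
t=3.47: G=47.50 E=38.58 C=90.47 A=0.00 P=0.00
t=3.96: G=47.50 E=38.58 C=90.47 A=0.00 P=0.00
t=4.46: G=47.50 E=38.58 C=90.47 A=0.00 P=0.00
Rates at T: R1=0.0000, R2=0.0000, R3=0.0000, R4=0.0000, R5=0.0000
dx/dt at T (Σ net stoichiometry × rate): G=+0.0000, E=+0.0000, C=+0.0000, A=-0.0000, P=-0.0000
Largest |dx/dt| is |+0.0000| (C) < 0.05 → steady.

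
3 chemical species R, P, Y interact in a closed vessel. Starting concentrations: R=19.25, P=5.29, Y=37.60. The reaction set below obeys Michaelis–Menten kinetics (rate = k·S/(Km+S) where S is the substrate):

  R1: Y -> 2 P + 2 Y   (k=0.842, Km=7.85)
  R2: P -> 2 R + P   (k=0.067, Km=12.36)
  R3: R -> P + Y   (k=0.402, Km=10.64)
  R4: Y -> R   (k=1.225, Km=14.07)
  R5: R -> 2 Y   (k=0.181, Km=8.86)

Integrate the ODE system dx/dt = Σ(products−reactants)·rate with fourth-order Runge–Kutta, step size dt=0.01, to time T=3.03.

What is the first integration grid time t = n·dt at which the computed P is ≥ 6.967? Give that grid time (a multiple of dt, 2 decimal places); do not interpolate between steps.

Threshold first reached at t = 1.02

RK4 with dt=0.01: 303 steps to T=3.03. Trajectory (selected grid times):
t=0.00: R=19.25 P=5.29 Y=37.60
t=0.34: R=19.44 P=5.85 Y=37.71
t=0.67: R=19.62 P=6.40 Y=37.81
t=1.01: R=19.81 P=6.96 Y=37.92
t=1.02: R=19.81 P=6.98 Y=37.92
t=1.35: R=20.00 P=7.52 Y=38.02
t=1.68: R=20.18 P=8.07 Y=38.13
t=2.02: R=20.37 P=8.64 Y=38.24
t=2.36: R=20.56 P=9.20 Y=38.35
t=2.69: R=20.75 P=9.75 Y=38.45
t=3.03: R=20.94 P=10.32 Y=38.56
P(1.01)=6.961 < 6.967 but P(1.02)=6.977 ≥ 6.967, so the first grid time is t=1.02.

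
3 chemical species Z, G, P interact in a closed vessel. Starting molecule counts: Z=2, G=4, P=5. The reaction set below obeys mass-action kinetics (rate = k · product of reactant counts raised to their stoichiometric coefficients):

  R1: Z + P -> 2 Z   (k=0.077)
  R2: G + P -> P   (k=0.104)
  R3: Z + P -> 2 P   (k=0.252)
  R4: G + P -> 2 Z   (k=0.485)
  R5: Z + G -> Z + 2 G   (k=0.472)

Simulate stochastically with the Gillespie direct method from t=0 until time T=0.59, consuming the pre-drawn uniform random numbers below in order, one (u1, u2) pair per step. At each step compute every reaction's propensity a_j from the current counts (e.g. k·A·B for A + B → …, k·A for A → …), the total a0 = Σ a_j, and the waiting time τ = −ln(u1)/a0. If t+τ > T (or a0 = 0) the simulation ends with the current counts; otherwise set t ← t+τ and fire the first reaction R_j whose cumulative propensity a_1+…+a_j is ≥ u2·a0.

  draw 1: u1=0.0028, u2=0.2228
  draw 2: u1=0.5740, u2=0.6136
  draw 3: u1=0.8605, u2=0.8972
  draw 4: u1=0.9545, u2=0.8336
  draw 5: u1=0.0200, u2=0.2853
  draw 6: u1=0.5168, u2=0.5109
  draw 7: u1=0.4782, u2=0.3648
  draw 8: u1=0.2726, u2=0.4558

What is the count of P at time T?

P at T = 2

t=0.000: Z=2 G=4 P=5
Draw 1: a1=0.770, a2=2.080, a3=2.520, a4=9.700, a5=3.776, a0=18.846; τ=−ln(0.0028)/18.846=0.312 → t=0.312; u2·a0=0.2228·18.846=4.199; a1+a2=2.850 < 4.199 ≤ a1+…+a3=5.370 → R3 fires; Z=1 G=4 P=6
Draw 2: a1=0.462, a2=2.496, a3=1.512, a4=11.640, a5=1.888, a0=17.998; τ=−ln(0.5740)/17.998=0.031 → t=0.343; u2·a0=0.6136·17.998=11.044; a1+…+a3=4.470 < 11.044 ≤ a1+…+a4=16.110 → R4 fires; Z=3 G=3 P=5
Draw 3: a1=1.155, a2=1.560, a3=3.780, a4=7.275, a5=4.248, a0=18.018; τ=−ln(0.8605)/18.018=0.008 → t=0.351; u2·a0=0.8972·18.018=16.166; a1+…+a4=13.770 < 16.166 ≤ a1+…+a5=18.018 → R5 fires; Z=3 G=4 P=5
Draw 4: a1=1.155, a2=2.080, a3=3.780, a4=9.700, a5=5.664, a0=22.379; τ=−ln(0.9545)/22.379=0.002 → t=0.353; u2·a0=0.8336·22.379=18.655; a1+…+a4=16.715 < 18.655 ≤ a1+…+a5=22.379 → R5 fires; Z=3 G=5 P=5
Draw 5: a1=1.155, a2=2.600, a3=3.780, a4=12.125, a5=7.080, a0=26.740; τ=−ln(0.0200)/26.740=0.146 → t=0.499; u2·a0=0.2853·26.740=7.629; a1+…+a3=7.535 < 7.629 ≤ a1+…+a4=19.660 → R4 fires; Z=5 G=4 P=4
Draw 6: a1=1.540, a2=1.664, a3=5.040, a4=7.760, a5=9.440, a0=25.444; τ=−ln(0.5168)/25.444=0.026 → t=0.525; u2·a0=0.5109·25.444=12.999; a1+…+a3=8.244 < 12.999 ≤ a1+…+a4=16.004 → R4 fires; Z=7 G=3 P=3
Draw 7: a1=1.617, a2=0.936, a3=5.292, a4=4.365, a5=9.912, a0=22.122; τ=−ln(0.4782)/22.122=0.033 → t=0.559; u2·a0=0.3648·22.122=8.070; a1+…+a3=7.845 < 8.070 ≤ a1+…+a4=12.210 → R4 fires; Z=9 G=2 P=2
Draw 8: a1=1.386, a2=0.416, a3=4.536, a4=1.940, a5=8.496, a0=16.774; τ=−ln(0.2726)/16.774=0.077 → t=0.636 > T=0.59: stop.
Read off P at T=0.59: 2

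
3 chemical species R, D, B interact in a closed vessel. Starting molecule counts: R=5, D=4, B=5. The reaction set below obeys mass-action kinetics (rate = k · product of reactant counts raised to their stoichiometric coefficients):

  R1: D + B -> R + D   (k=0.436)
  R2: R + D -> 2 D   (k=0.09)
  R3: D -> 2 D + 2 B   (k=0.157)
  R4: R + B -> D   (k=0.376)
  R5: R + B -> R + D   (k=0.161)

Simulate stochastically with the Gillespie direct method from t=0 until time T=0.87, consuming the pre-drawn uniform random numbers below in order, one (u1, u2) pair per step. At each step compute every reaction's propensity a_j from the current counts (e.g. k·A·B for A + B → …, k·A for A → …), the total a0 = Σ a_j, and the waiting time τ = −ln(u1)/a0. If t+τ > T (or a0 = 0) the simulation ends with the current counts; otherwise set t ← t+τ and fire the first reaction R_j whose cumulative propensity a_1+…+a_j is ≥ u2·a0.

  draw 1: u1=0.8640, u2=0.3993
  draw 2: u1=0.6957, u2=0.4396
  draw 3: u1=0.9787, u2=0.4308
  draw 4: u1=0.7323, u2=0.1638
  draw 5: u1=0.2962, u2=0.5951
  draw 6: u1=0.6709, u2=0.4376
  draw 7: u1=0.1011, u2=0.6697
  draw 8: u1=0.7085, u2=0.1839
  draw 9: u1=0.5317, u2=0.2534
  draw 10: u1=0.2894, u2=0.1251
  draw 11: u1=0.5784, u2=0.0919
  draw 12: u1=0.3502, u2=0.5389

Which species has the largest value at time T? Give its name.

t=0.000: R=5 D=4 B=5
Draw 1: a1=8.720, a2=1.800, a3=0.628, a4=9.400, a5=4.025, a0=24.573; τ=−ln(0.8640)/24.573=0.006 → t=0.006; u2·a0=0.3993·24.573=9.812; a1=8.720 < 9.812 ≤ a1+a2=10.520 → R2 fires; R=4 D=5 B=5
Draw 2: a1=10.900, a2=1.800, a3=0.785, a4=7.520, a5=3.220, a0=24.225; τ=−ln(0.6957)/24.225=0.015 → t=0.021; u2·a0=0.4396·24.225=10.649 ≤ a1=10.900 → R1 fires; R=5 D=5 B=4
Draw 3: a1=8.720, a2=2.250, a3=0.785, a4=7.520, a5=3.220, a0=22.495; τ=−ln(0.9787)/22.495=0.001 → t=0.022; u2·a0=0.4308·22.495=9.691; a1=8.720 < 9.691 ≤ a1+a2=10.970 → R2 fires; R=4 D=6 B=4
Draw 4: a1=10.464, a2=2.160, a3=0.942, a4=6.016, a5=2.576, a0=22.158; τ=−ln(0.7323)/22.158=0.014 → t=0.036; u2·a0=0.1638·22.158=3.629 ≤ a1=10.464 → R1 fires; R=5 D=6 B=3
Draw 5: a1=7.848, a2=2.700, a3=0.942, a4=5.640, a5=2.415, a0=19.545; τ=−ln(0.2962)/19.545=0.062 → t=0.098; u2·a0=0.5951·19.545=11.631; a1+…+a3=11.490 < 11.631 ≤ a1+…+a4=17.130 → R4 fires; R=4 D=7 B=2
Draw 6: a1=6.104, a2=2.520, a3=1.099, a4=3.008, a5=1.288, a0=14.019; τ=−ln(0.6709)/14.019=0.028 → t=0.127; u2·a0=0.4376·14.019=6.135; a1=6.104 < 6.135 ≤ a1+a2=8.624 → R2 fires; R=3 D=8 B=2
Draw 7: a1=6.976, a2=2.160, a3=1.256, a4=2.256, a5=0.966, a0=13.614; τ=−ln(0.1011)/13.614=0.168 → t=0.295; u2·a0=0.6697·13.614=9.117; a1=6.976 < 9.117 ≤ a1+a2=9.136 → R2 fires; R=2 D=9 B=2
Draw 8: a1=7.848, a2=1.620, a3=1.413, a4=1.504, a5=0.644, a0=13.029; τ=−ln(0.7085)/13.029=0.026 → t=0.321; u2·a0=0.1839·13.029=2.396 ≤ a1=7.848 → R1 fires; R=3 D=9 B=1
Draw 9: a1=3.924, a2=2.430, a3=1.413, a4=1.128, a5=0.483, a0=9.378; τ=−ln(0.5317)/9.378=0.067 → t=0.389; u2·a0=0.2534·9.378=2.376 ≤ a1=3.924 → R1 fires; R=4 D=9 B=0
Draw 10: a1=0.000, a2=3.240, a3=1.413, a4=0.000, a5=0.000, a0=4.653; τ=−ln(0.2894)/4.653=0.266 → t=0.655; u2·a0=0.1251·4.653=0.582; a1=0.000 < 0.582 ≤ a1+a2=3.240 → R2 fires; R=3 D=10 B=0
Draw 11: a1=0.000, a2=2.700, a3=1.570, a4=0.000, a5=0.000, a0=4.270; τ=−ln(0.5784)/4.270=0.128 → t=0.784; u2·a0=0.0919·4.270=0.392; a1=0.000 < 0.392 ≤ a1+a2=2.700 → R2 fires; R=2 D=11 B=0
Draw 12: a1=0.000, a2=1.980, a3=1.727, a4=0.000, a5=0.000, a0=3.707; τ=−ln(0.3502)/3.707=0.283 → t=1.067 > T=0.87: stop.
At T=0.87: R=2 D=11 B=0; the largest is D.

Dominant species at T: D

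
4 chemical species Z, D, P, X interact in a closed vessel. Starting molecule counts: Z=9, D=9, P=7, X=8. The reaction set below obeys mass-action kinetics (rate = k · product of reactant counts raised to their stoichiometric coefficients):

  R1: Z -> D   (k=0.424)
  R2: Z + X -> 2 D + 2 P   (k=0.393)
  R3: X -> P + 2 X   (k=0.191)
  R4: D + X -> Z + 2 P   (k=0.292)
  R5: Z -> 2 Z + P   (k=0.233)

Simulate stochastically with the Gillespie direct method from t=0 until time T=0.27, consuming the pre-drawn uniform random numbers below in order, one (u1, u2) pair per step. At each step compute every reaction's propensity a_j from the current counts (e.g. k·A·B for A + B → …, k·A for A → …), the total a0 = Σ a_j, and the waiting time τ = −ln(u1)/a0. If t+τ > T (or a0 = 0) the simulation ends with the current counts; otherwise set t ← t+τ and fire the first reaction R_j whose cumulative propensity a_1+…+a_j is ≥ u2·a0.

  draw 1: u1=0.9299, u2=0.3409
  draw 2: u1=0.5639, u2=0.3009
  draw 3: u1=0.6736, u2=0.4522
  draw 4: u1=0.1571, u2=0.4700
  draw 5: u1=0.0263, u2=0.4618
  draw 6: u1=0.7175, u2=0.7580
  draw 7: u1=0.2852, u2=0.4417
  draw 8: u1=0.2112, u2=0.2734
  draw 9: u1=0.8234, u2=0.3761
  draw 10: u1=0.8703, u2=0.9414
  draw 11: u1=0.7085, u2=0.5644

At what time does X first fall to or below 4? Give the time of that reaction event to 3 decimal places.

t=0.000: Z=9 D=9 P=7 X=8
Draw 1: a1=3.816, a2=28.296, a3=1.528, a4=21.024, a5=2.097, a0=56.761; τ=−ln(0.9299)/56.761=0.001 → t=0.001; u2·a0=0.3409·56.761=19.350; a1=3.816 < 19.350 ≤ a1+a2=32.112 → R2 fires; Z=8 D=11 P=9 X=7
Draw 2: a1=3.392, a2=22.008, a3=1.337, a4=22.484, a5=1.864, a0=51.085; τ=−ln(0.5639)/51.085=0.011 → t=0.012; u2·a0=0.3009·51.085=15.371; a1=3.392 < 15.371 ≤ a1+a2=25.400 → R2 fires; Z=7 D=13 P=11 X=6
Draw 3: a1=2.968, a2=16.506, a3=1.146, a4=22.776, a5=1.631, a0=45.027; τ=−ln(0.6736)/45.027=0.009 → t=0.021; u2·a0=0.4522·45.027=20.361; a1+a2=19.474 < 20.361 ≤ a1+…+a3=20.620 → R3 fires; Z=7 D=13 P=12 X=7
Draw 4: a1=2.968, a2=19.257, a3=1.337, a4=26.572, a5=1.631, a0=51.765; τ=−ln(0.1571)/51.765=0.036 → t=0.057; u2·a0=0.4700·51.765=24.330; a1+…+a3=23.562 < 24.330 ≤ a1+…+a4=50.134 → R4 fires; Z=8 D=12 P=14 X=6
Draw 5: a1=3.392, a2=18.864, a3=1.146, a4=21.024, a5=1.864, a0=46.290; τ=−ln(0.0263)/46.290=0.079 → t=0.136; u2·a0=0.4618·46.290=21.377; a1=3.392 < 21.377 ≤ a1+a2=22.256 → R2 fires; Z=7 D=14 P=16 X=5
Draw 6: a1=2.968, a2=13.755, a3=0.955, a4=20.440, a5=1.631, a0=39.749; τ=−ln(0.7175)/39.749=0.008 → t=0.144; u2·a0=0.7580·39.749=30.130; a1+…+a3=17.678 < 30.130 ≤ a1+…+a4=38.118 → R4 fires; Z=8 D=13 P=18 X=4
Draw 7: a1=3.392, a2=12.576, a3=0.764, a4=15.184, a5=1.864, a0=33.780; τ=−ln(0.2852)/33.780=0.037 → t=0.181; u2·a0=0.4417·33.780=14.921; a1=3.392 < 14.921 ≤ a1+a2=15.968 → R2 fires; Z=7 D=15 P=20 X=3
Draw 8: a1=2.968, a2=8.253, a3=0.573, a4=13.140, a5=1.631, a0=26.565; τ=−ln(0.2112)/26.565=0.059 → t=0.240; u2·a0=0.2734·26.565=7.263; a1=2.968 < 7.263 ≤ a1+a2=11.221 → R2 fires; Z=6 D=17 P=22 X=2
Draw 9: a1=2.544, a2=4.716, a3=0.382, a4=9.928, a5=1.398, a0=18.968; τ=−ln(0.8234)/18.968=0.010 → t=0.250; u2·a0=0.3761·18.968=7.134; a1=2.544 < 7.134 ≤ a1+a2=7.260 → R2 fires; Z=5 D=19 P=24 X=1
Draw 10: a1=2.120, a2=1.965, a3=0.191, a4=5.548, a5=1.165, a0=10.989; τ=−ln(0.8703)/10.989=0.013 → t=0.263; u2·a0=0.9414·10.989=10.345; a1+…+a4=9.824 < 10.345 ≤ a1+…+a5=10.989 → R5 fires; Z=6 D=19 P=25 X=1
Draw 11: a1=2.544, a2=2.358, a3=0.191, a4=5.548, a5=1.398, a0=12.039; τ=−ln(0.7085)/12.039=0.029 → t=0.291 > T=0.27: stop.
X first becomes ≤ 4 when it reaches 4 at the event at t=0.144.

Threshold first reached at t = 0.144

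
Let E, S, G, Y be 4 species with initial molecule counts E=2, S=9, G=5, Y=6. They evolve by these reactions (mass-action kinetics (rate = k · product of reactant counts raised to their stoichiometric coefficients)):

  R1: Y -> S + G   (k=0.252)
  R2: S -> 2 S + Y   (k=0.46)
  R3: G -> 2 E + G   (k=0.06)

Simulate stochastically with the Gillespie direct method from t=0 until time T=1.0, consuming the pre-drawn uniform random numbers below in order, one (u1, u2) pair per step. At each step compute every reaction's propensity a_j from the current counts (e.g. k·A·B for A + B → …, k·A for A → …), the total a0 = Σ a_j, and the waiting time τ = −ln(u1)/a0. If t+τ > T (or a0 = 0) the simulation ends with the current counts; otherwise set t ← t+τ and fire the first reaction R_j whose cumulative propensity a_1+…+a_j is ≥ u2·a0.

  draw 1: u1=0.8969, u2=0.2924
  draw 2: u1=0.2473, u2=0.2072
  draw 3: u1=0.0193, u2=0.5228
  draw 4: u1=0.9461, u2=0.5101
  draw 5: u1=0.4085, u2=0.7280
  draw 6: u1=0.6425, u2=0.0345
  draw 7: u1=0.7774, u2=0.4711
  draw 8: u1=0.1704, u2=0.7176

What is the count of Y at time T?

Y at T = 9

t=0.000: E=2 S=9 G=5 Y=6
Draw 1: a1=1.512, a2=4.140, a3=0.300, a0=5.952; τ=−ln(0.8969)/5.952=0.018 → t=0.018; u2·a0=0.2924·5.952=1.740; a1=1.512 < 1.740 ≤ a1+a2=5.652 → R2 fires; E=2 S=10 G=5 Y=7
Draw 2: a1=1.764, a2=4.600, a3=0.300, a0=6.664; τ=−ln(0.2473)/6.664=0.210 → t=0.228; u2·a0=0.2072·6.664=1.381 ≤ a1=1.764 → R1 fires; E=2 S=11 G=6 Y=6
Draw 3: a1=1.512, a2=5.060, a3=0.360, a0=6.932; τ=−ln(0.0193)/6.932=0.569 → t=0.797; u2·a0=0.5228·6.932=3.624; a1=1.512 < 3.624 ≤ a1+a2=6.572 → R2 fires; E=2 S=12 G=6 Y=7
Draw 4: a1=1.764, a2=5.520, a3=0.360, a0=7.644; τ=−ln(0.9461)/7.644=0.007 → t=0.805; u2·a0=0.5101·7.644=3.899; a1=1.764 < 3.899 ≤ a1+a2=7.284 → R2 fires; E=2 S=13 G=6 Y=8
Draw 5: a1=2.016, a2=5.980, a3=0.360, a0=8.356; τ=−ln(0.4085)/8.356=0.107 → t=0.912; u2·a0=0.7280·8.356=6.083; a1=2.016 < 6.083 ≤ a1+a2=7.996 → R2 fires; E=2 S=14 G=6 Y=9
Draw 6: a1=2.268, a2=6.440, a3=0.360, a0=9.068; τ=−ln(0.6425)/9.068=0.049 → t=0.961; u2·a0=0.0345·9.068=0.313 ≤ a1=2.268 → R1 fires; E=2 S=15 G=7 Y=8
Draw 7: a1=2.016, a2=6.900, a3=0.420, a0=9.336; τ=−ln(0.7774)/9.336=0.027 → t=0.988; u2·a0=0.4711·9.336=4.398; a1=2.016 < 4.398 ≤ a1+a2=8.916 → R2 fires; E=2 S=16 G=7 Y=9
Draw 8: a1=2.268, a2=7.360, a3=0.420, a0=10.048; τ=−ln(0.1704)/10.048=0.176 → t=1.164 > T=1.0: stop.
Read off Y at T=1.0: 9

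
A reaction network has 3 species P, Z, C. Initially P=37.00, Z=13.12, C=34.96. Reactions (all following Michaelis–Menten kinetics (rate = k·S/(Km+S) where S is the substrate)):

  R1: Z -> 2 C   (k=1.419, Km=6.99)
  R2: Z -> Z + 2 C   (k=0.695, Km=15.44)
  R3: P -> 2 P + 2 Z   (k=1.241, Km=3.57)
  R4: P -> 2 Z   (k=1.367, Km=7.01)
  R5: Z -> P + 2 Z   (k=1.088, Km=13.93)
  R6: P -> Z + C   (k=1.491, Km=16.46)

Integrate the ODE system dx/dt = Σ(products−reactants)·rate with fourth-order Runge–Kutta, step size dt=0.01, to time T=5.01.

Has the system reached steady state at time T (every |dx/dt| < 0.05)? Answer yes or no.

Steady state at T: no

RK4 with dt=0.01: 501 steps to T=5.01. Trajectory (selected grid times):
t=0.00: P=37.00 Z=13.12 C=34.96
t=0.56: P=36.72 Z=16.03 C=36.99
t=1.11: P=36.48 Z=18.87 C=39.07
t=1.67: P=36.26 Z=21.77 C=41.27
t=2.23: P=36.06 Z=24.66 C=43.53
t=2.78: P=35.88 Z=27.50 C=45.81
t=3.34: P=35.71 Z=30.38 C=48.17
t=3.90: P=35.55 Z=33.27 C=50.57
t=4.45: P=35.41 Z=36.10 C=52.95
t=5.01: P=35.28 Z=38.99 C=55.41
Rates at T: R1=1.2033, R2=0.4978, R3=1.1270, R4=1.1404, R5=0.8016, R6=1.0167
dx/dt at T (Σ net stoichiometry × rate): P=-0.2285, Z=+5.1497, C=+4.4189
Largest |dx/dt| is |+5.1497| (Z) ≥ 0.05 → not steady.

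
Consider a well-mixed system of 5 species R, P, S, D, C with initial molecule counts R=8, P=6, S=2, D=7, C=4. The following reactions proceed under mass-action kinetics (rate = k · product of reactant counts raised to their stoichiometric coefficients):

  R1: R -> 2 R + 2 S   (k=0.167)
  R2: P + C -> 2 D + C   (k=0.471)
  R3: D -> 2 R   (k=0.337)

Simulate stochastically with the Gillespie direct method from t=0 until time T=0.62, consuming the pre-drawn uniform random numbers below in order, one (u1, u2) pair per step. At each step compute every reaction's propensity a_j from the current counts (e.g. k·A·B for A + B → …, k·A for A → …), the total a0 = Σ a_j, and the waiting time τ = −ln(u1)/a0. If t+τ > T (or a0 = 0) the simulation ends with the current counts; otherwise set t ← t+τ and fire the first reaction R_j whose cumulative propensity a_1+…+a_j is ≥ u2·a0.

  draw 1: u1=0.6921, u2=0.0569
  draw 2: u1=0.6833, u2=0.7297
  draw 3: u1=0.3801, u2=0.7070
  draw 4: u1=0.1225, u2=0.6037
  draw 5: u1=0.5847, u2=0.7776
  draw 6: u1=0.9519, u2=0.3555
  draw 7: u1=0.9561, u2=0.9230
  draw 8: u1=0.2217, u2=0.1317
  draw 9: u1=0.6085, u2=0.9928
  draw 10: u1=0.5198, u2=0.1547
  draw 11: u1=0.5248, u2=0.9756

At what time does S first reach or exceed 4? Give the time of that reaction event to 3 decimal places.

Threshold first reached at t = 0.025

t=0.000: R=8 P=6 S=2 D=7 C=4
Draw 1: a1=1.336, a2=11.304, a3=2.359, a0=14.999; τ=−ln(0.6921)/14.999=0.025 → t=0.025; u2·a0=0.0569·14.999=0.853 ≤ a1=1.336 → R1 fires; R=9 P=6 S=4 D=7 C=4
Draw 2: a1=1.503, a2=11.304, a3=2.359, a0=15.166; τ=−ln(0.6833)/15.166=0.025 → t=0.050; u2·a0=0.7297·15.166=11.067; a1=1.503 < 11.067 ≤ a1+a2=12.807 → R2 fires; R=9 P=5 S=4 D=9 C=4
Draw 3: a1=1.503, a2=9.420, a3=3.033, a0=13.956; τ=−ln(0.3801)/13.956=0.069 → t=0.119; u2·a0=0.7070·13.956=9.867; a1=1.503 < 9.867 ≤ a1+a2=10.923 → R2 fires; R=9 P=4 S=4 D=11 C=4
Draw 4: a1=1.503, a2=7.536, a3=3.707, a0=12.746; τ=−ln(0.1225)/12.746=0.165 → t=0.284; u2·a0=0.6037·12.746=7.695; a1=1.503 < 7.695 ≤ a1+a2=9.039 → R2 fires; R=9 P=3 S=4 D=13 C=4
Draw 5: a1=1.503, a2=5.652, a3=4.381, a0=11.536; τ=−ln(0.5847)/11.536=0.047 → t=0.330; u2·a0=0.7776·11.536=8.970; a1+a2=7.155 < 8.970 ≤ a1+…+a3=11.536 → R3 fires; R=11 P=3 S=4 D=12 C=4
Draw 6: a1=1.837, a2=5.652, a3=4.044, a0=11.533; τ=−ln(0.9519)/11.533=0.004 → t=0.334; u2·a0=0.3555·11.533=4.100; a1=1.837 < 4.100 ≤ a1+a2=7.489 → R2 fires; R=11 P=2 S=4 D=14 C=4
Draw 7: a1=1.837, a2=3.768, a3=4.718, a0=10.323; τ=−ln(0.9561)/10.323=0.004 → t=0.339; u2·a0=0.9230·10.323=9.528; a1+a2=5.605 < 9.528 ≤ a1+…+a3=10.323 → R3 fires; R=13 P=2 S=4 D=13 C=4
Draw 8: a1=2.171, a2=3.768, a3=4.381, a0=10.320; τ=−ln(0.2217)/10.320=0.146 → t=0.485; u2·a0=0.1317·10.320=1.359 ≤ a1=2.171 → R1 fires; R=14 P=2 S=6 D=13 C=4
Draw 9: a1=2.338, a2=3.768, a3=4.381, a0=10.487; τ=−ln(0.6085)/10.487=0.047 → t=0.532; u2·a0=0.9928·10.487=10.411; a1+a2=6.106 < 10.411 ≤ a1+…+a3=10.487 → R3 fires; R=16 P=2 S=6 D=12 C=4
Draw 10: a1=2.672, a2=3.768, a3=4.044, a0=10.484; τ=−ln(0.5198)/10.484=0.062 → t=0.595; u2·a0=0.1547·10.484=1.622 ≤ a1=2.672 → R1 fires; R=17 P=2 S=8 D=12 C=4
Draw 11: a1=2.839, a2=3.768, a3=4.044, a0=10.651; τ=−ln(0.5248)/10.651=0.061 → t=0.655 > T=0.62: stop.
S first becomes ≥ 4 when it reaches 4 at the event at t=0.025.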